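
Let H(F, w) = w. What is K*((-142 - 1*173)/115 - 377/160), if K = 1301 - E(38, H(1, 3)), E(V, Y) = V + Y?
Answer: -1181313/184 ≈ -6420.2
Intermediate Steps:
K = 1260 (K = 1301 - (38 + 3) = 1301 - 1*41 = 1301 - 41 = 1260)
K*((-142 - 1*173)/115 - 377/160) = 1260*((-142 - 1*173)/115 - 377/160) = 1260*((-142 - 173)*(1/115) - 377*1/160) = 1260*(-315*1/115 - 377/160) = 1260*(-63/23 - 377/160) = 1260*(-18751/3680) = -1181313/184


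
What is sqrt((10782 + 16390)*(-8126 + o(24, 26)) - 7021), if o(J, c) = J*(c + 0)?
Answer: I*sqrt(203851365) ≈ 14278.0*I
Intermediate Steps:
o(J, c) = J*c
sqrt((10782 + 16390)*(-8126 + o(24, 26)) - 7021) = sqrt((10782 + 16390)*(-8126 + 24*26) - 7021) = sqrt(27172*(-8126 + 624) - 7021) = sqrt(27172*(-7502) - 7021) = sqrt(-203844344 - 7021) = sqrt(-203851365) = I*sqrt(203851365)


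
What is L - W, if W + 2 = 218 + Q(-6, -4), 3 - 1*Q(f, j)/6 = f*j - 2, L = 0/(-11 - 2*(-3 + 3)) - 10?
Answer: -112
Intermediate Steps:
L = -10 (L = 0/(-11 - 2*0) - 10 = 0/(-11 + 0) - 10 = 0/(-11) - 10 = -1/11*0 - 10 = 0 - 10 = -10)
Q(f, j) = 30 - 6*f*j (Q(f, j) = 18 - 6*(f*j - 2) = 18 - 6*(-2 + f*j) = 18 + (12 - 6*f*j) = 30 - 6*f*j)
W = 102 (W = -2 + (218 + (30 - 6*(-6)*(-4))) = -2 + (218 + (30 - 144)) = -2 + (218 - 114) = -2 + 104 = 102)
L - W = -10 - 1*102 = -10 - 102 = -112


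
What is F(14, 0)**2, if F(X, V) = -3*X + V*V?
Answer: 1764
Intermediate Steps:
F(X, V) = V**2 - 3*X (F(X, V) = -3*X + V**2 = V**2 - 3*X)
F(14, 0)**2 = (0**2 - 3*14)**2 = (0 - 42)**2 = (-42)**2 = 1764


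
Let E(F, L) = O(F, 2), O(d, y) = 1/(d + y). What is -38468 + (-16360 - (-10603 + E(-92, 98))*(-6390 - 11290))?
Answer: -1687644580/9 ≈ -1.8752e+8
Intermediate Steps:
E(F, L) = 1/(2 + F) (E(F, L) = 1/(F + 2) = 1/(2 + F))
-38468 + (-16360 - (-10603 + E(-92, 98))*(-6390 - 11290)) = -38468 + (-16360 - (-10603 + 1/(2 - 92))*(-6390 - 11290)) = -38468 + (-16360 - (-10603 + 1/(-90))*(-17680)) = -38468 + (-16360 - (-10603 - 1/90)*(-17680)) = -38468 + (-16360 - (-954271)*(-17680)/90) = -38468 + (-16360 - 1*1687151128/9) = -38468 + (-16360 - 1687151128/9) = -38468 - 1687298368/9 = -1687644580/9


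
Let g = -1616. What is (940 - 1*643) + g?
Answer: -1319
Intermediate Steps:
(940 - 1*643) + g = (940 - 1*643) - 1616 = (940 - 643) - 1616 = 297 - 1616 = -1319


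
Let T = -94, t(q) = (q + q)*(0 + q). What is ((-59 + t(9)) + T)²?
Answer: 81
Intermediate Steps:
t(q) = 2*q² (t(q) = (2*q)*q = 2*q²)
((-59 + t(9)) + T)² = ((-59 + 2*9²) - 94)² = ((-59 + 2*81) - 94)² = ((-59 + 162) - 94)² = (103 - 94)² = 9² = 81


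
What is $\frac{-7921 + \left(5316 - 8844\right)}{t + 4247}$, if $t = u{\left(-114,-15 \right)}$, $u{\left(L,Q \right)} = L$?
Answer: $- \frac{11449}{4133} \approx -2.7701$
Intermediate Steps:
$t = -114$
$\frac{-7921 + \left(5316 - 8844\right)}{t + 4247} = \frac{-7921 + \left(5316 - 8844\right)}{-114 + 4247} = \frac{-7921 + \left(5316 - 8844\right)}{4133} = \left(-7921 - 3528\right) \frac{1}{4133} = \left(-11449\right) \frac{1}{4133} = - \frac{11449}{4133}$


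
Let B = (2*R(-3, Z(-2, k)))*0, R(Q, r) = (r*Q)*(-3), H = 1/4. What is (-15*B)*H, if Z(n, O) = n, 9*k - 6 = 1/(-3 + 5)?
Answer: 0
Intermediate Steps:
k = 13/18 (k = 2/3 + 1/(9*(-3 + 5)) = 2/3 + (1/9)/2 = 2/3 + (1/9)*(1/2) = 2/3 + 1/18 = 13/18 ≈ 0.72222)
H = 1/4 ≈ 0.25000
R(Q, r) = -3*Q*r (R(Q, r) = (Q*r)*(-3) = -3*Q*r)
B = 0 (B = (2*(-3*(-3)*(-2)))*0 = (2*(-18))*0 = -36*0 = 0)
(-15*B)*H = -15*0*(1/4) = 0*(1/4) = 0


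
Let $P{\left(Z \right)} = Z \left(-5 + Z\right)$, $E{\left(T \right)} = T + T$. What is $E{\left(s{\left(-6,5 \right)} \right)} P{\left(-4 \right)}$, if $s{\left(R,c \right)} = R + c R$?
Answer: $-2592$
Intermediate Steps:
$s{\left(R,c \right)} = R + R c$
$E{\left(T \right)} = 2 T$
$E{\left(s{\left(-6,5 \right)} \right)} P{\left(-4 \right)} = 2 \left(- 6 \left(1 + 5\right)\right) \left(- 4 \left(-5 - 4\right)\right) = 2 \left(\left(-6\right) 6\right) \left(\left(-4\right) \left(-9\right)\right) = 2 \left(-36\right) 36 = \left(-72\right) 36 = -2592$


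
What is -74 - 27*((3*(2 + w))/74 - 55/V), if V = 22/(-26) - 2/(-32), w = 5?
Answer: -23842129/12062 ≈ -1976.6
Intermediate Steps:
V = -163/208 (V = 22*(-1/26) - 2*(-1/32) = -11/13 + 1/16 = -163/208 ≈ -0.78365)
-74 - 27*((3*(2 + w))/74 - 55/V) = -74 - 27*((3*(2 + 5))/74 - 55/(-163/208)) = -74 - 27*((3*7)*(1/74) - 55*(-208/163)) = -74 - 27*(21*(1/74) + 11440/163) = -74 - 27*(21/74 + 11440/163) = -74 - 27*849983/12062 = -74 - 22949541/12062 = -23842129/12062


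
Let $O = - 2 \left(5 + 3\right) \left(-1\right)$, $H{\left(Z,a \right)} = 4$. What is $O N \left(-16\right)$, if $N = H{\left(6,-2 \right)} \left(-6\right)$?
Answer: $6144$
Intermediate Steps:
$O = 16$ ($O = \left(-2\right) 8 \left(-1\right) = \left(-16\right) \left(-1\right) = 16$)
$N = -24$ ($N = 4 \left(-6\right) = -24$)
$O N \left(-16\right) = 16 \left(-24\right) \left(-16\right) = \left(-384\right) \left(-16\right) = 6144$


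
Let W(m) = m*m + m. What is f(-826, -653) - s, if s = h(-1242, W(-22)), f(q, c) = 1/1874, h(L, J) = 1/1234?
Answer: -160/578129 ≈ -0.00027675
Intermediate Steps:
W(m) = m + m² (W(m) = m² + m = m + m²)
h(L, J) = 1/1234
f(q, c) = 1/1874
s = 1/1234 ≈ 0.00081037
f(-826, -653) - s = 1/1874 - 1*1/1234 = 1/1874 - 1/1234 = -160/578129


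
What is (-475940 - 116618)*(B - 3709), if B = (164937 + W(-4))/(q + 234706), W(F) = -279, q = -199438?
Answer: 6451196426461/2939 ≈ 2.1950e+9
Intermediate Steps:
B = 27443/5878 (B = (164937 - 279)/(-199438 + 234706) = 164658/35268 = 164658*(1/35268) = 27443/5878 ≈ 4.6688)
(-475940 - 116618)*(B - 3709) = (-475940 - 116618)*(27443/5878 - 3709) = -592558*(-21774059/5878) = 6451196426461/2939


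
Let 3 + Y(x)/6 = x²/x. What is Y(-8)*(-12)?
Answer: 792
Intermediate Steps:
Y(x) = -18 + 6*x (Y(x) = -18 + 6*(x²/x) = -18 + 6*x)
Y(-8)*(-12) = (-18 + 6*(-8))*(-12) = (-18 - 48)*(-12) = -66*(-12) = 792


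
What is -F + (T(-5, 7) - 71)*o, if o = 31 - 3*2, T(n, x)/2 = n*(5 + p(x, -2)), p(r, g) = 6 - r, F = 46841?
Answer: -49616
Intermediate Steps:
T(n, x) = 2*n*(11 - x) (T(n, x) = 2*(n*(5 + (6 - x))) = 2*(n*(11 - x)) = 2*n*(11 - x))
o = 25 (o = 31 - 1*6 = 31 - 6 = 25)
-F + (T(-5, 7) - 71)*o = -1*46841 + (2*(-5)*(11 - 1*7) - 71)*25 = -46841 + (2*(-5)*(11 - 7) - 71)*25 = -46841 + (2*(-5)*4 - 71)*25 = -46841 + (-40 - 71)*25 = -46841 - 111*25 = -46841 - 2775 = -49616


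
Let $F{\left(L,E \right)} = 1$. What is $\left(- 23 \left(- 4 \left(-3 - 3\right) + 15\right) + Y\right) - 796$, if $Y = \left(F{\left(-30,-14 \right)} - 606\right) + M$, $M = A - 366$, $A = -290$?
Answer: $-2954$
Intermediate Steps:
$M = -656$ ($M = -290 - 366 = -656$)
$Y = -1261$ ($Y = \left(1 - 606\right) - 656 = -605 - 656 = -1261$)
$\left(- 23 \left(- 4 \left(-3 - 3\right) + 15\right) + Y\right) - 796 = \left(- 23 \left(- 4 \left(-3 - 3\right) + 15\right) - 1261\right) - 796 = \left(- 23 \left(\left(-4\right) \left(-6\right) + 15\right) - 1261\right) - 796 = \left(- 23 \left(24 + 15\right) - 1261\right) - 796 = \left(\left(-23\right) 39 - 1261\right) - 796 = \left(-897 - 1261\right) - 796 = -2158 - 796 = -2954$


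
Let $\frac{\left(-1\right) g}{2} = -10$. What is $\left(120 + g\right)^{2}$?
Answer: $19600$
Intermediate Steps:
$g = 20$ ($g = \left(-2\right) \left(-10\right) = 20$)
$\left(120 + g\right)^{2} = \left(120 + 20\right)^{2} = 140^{2} = 19600$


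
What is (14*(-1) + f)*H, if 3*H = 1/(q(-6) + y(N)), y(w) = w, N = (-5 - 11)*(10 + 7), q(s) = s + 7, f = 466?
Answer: -452/813 ≈ -0.55597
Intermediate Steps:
q(s) = 7 + s
N = -272 (N = -16*17 = -272)
H = -1/813 (H = 1/(3*((7 - 6) - 272)) = 1/(3*(1 - 272)) = (⅓)/(-271) = (⅓)*(-1/271) = -1/813 ≈ -0.0012300)
(14*(-1) + f)*H = (14*(-1) + 466)*(-1/813) = (-14 + 466)*(-1/813) = 452*(-1/813) = -452/813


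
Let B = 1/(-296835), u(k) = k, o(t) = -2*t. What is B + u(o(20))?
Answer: -11873401/296835 ≈ -40.000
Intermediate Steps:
B = -1/296835 ≈ -3.3689e-6
B + u(o(20)) = -1/296835 - 2*20 = -1/296835 - 40 = -11873401/296835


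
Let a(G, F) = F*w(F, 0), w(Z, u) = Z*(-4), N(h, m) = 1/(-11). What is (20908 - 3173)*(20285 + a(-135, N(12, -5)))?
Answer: 43530220535/121 ≈ 3.5975e+8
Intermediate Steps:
N(h, m) = -1/11
w(Z, u) = -4*Z
a(G, F) = -4*F² (a(G, F) = F*(-4*F) = -4*F²)
(20908 - 3173)*(20285 + a(-135, N(12, -5))) = (20908 - 3173)*(20285 - 4*(-1/11)²) = 17735*(20285 - 4*1/121) = 17735*(20285 - 4/121) = 17735*(2454481/121) = 43530220535/121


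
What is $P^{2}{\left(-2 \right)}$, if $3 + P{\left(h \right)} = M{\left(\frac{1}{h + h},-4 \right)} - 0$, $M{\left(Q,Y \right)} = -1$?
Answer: $16$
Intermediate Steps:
$P{\left(h \right)} = -4$ ($P{\left(h \right)} = -3 - 1 = -4$)
$P^{2}{\left(-2 \right)} = \left(-4\right)^{2} = 16$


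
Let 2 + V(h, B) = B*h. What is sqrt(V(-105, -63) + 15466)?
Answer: sqrt(22079) ≈ 148.59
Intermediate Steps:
V(h, B) = -2 + B*h
sqrt(V(-105, -63) + 15466) = sqrt((-2 - 63*(-105)) + 15466) = sqrt((-2 + 6615) + 15466) = sqrt(6613 + 15466) = sqrt(22079)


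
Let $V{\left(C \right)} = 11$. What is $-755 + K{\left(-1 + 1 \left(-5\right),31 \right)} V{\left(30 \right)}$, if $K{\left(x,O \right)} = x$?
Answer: $-821$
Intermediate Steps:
$-755 + K{\left(-1 + 1 \left(-5\right),31 \right)} V{\left(30 \right)} = -755 + \left(-1 + 1 \left(-5\right)\right) 11 = -755 + \left(-1 - 5\right) 11 = -755 - 66 = -821$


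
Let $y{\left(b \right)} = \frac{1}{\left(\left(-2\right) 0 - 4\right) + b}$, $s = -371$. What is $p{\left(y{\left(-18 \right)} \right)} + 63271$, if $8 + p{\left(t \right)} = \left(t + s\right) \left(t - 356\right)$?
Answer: $\frac{94560071}{484} \approx 1.9537 \cdot 10^{5}$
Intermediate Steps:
$y{\left(b \right)} = \frac{1}{-4 + b}$ ($y{\left(b \right)} = \frac{1}{\left(0 - 4\right) + b} = \frac{1}{-4 + b}$)
$p{\left(t \right)} = -8 + \left(-371 + t\right) \left(-356 + t\right)$ ($p{\left(t \right)} = -8 + \left(t - 371\right) \left(t - 356\right) = -8 + \left(-371 + t\right) \left(-356 + t\right)$)
$p{\left(y{\left(-18 \right)} \right)} + 63271 = \left(132068 + \left(\frac{1}{-4 - 18}\right)^{2} - \frac{727}{-4 - 18}\right) + 63271 = \left(132068 + \left(\frac{1}{-22}\right)^{2} - \frac{727}{-22}\right) + 63271 = \left(132068 + \left(- \frac{1}{22}\right)^{2} - - \frac{727}{22}\right) + 63271 = \left(132068 + \frac{1}{484} + \frac{727}{22}\right) + 63271 = \frac{63936907}{484} + 63271 = \frac{94560071}{484}$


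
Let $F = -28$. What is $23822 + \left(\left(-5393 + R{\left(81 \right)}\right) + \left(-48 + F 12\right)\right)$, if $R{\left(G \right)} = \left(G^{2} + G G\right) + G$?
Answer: $31248$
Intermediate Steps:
$R{\left(G \right)} = G + 2 G^{2}$ ($R{\left(G \right)} = \left(G^{2} + G^{2}\right) + G = 2 G^{2} + G = G + 2 G^{2}$)
$23822 + \left(\left(-5393 + R{\left(81 \right)}\right) + \left(-48 + F 12\right)\right) = 23822 - \left(5777 - 81 \left(1 + 2 \cdot 81\right)\right) = 23822 - \left(5777 - 81 \left(1 + 162\right)\right) = 23822 + \left(\left(-5393 + 81 \cdot 163\right) - 384\right) = 23822 + \left(\left(-5393 + 13203\right) - 384\right) = 23822 + \left(7810 - 384\right) = 23822 + 7426 = 31248$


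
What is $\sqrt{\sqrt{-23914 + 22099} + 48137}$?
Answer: $\sqrt{48137 + 11 i \sqrt{15}} \approx 219.4 + 0.0971 i$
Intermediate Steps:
$\sqrt{\sqrt{-23914 + 22099} + 48137} = \sqrt{\sqrt{-1815} + 48137} = \sqrt{11 i \sqrt{15} + 48137} = \sqrt{48137 + 11 i \sqrt{15}}$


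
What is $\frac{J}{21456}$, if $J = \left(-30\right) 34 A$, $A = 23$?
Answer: $- \frac{1955}{1788} \approx -1.0934$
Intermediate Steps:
$J = -23460$ ($J = \left(-30\right) 34 \cdot 23 = \left(-1020\right) 23 = -23460$)
$\frac{J}{21456} = - \frac{23460}{21456} = \left(-23460\right) \frac{1}{21456} = - \frac{1955}{1788}$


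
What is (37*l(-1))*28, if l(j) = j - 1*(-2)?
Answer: 1036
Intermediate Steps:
l(j) = 2 + j (l(j) = j + 2 = 2 + j)
(37*l(-1))*28 = (37*(2 - 1))*28 = (37*1)*28 = 37*28 = 1036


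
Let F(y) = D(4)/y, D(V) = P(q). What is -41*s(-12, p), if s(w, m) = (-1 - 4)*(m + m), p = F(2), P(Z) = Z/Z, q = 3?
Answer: 205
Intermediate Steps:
P(Z) = 1
D(V) = 1
F(y) = 1/y
p = ½ (p = 1/2 = ½ ≈ 0.50000)
s(w, m) = -10*m
-41*s(-12, p) = -(-410)/2 = -41*(-5) = 205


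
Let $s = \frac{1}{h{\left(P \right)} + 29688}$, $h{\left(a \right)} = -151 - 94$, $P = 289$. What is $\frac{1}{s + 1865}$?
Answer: $\frac{29443}{54911196} \approx 0.00053619$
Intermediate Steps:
$h{\left(a \right)} = -245$
$s = \frac{1}{29443}$ ($s = \frac{1}{-245 + 29688} = \frac{1}{29443} \approx 3.3964 \cdot 10^{-5}$)
$\frac{1}{s + 1865} = \frac{1}{\frac{1}{29443} + 1865} = \frac{1}{\frac{54911196}{29443}} = \frac{29443}{54911196}$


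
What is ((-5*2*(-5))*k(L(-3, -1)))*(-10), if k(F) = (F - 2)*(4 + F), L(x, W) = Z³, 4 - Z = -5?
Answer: -266445500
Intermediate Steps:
Z = 9 (Z = 4 - 1*(-5) = 4 + 5 = 9)
L(x, W) = 729 (L(x, W) = 9³ = 729)
k(F) = (-2 + F)*(4 + F)
((-5*2*(-5))*k(L(-3, -1)))*(-10) = ((-5*2*(-5))*(-8 + 729² + 2*729))*(-10) = ((-10*(-5))*(-8 + 531441 + 1458))*(-10) = (50*532891)*(-10) = 26644550*(-10) = -266445500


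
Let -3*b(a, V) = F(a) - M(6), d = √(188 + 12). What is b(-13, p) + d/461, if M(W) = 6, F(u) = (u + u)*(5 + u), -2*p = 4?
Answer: -202/3 + 10*√2/461 ≈ -67.303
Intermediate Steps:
p = -2 (p = -½*4 = -2)
d = 10*√2 (d = √200 = 10*√2 ≈ 14.142)
F(u) = 2*u*(5 + u) (F(u) = (2*u)*(5 + u) = 2*u*(5 + u))
b(a, V) = 2 - 2*a*(5 + a)/3 (b(a, V) = -(2*a*(5 + a) - 1*6)/3 = -(2*a*(5 + a) - 6)/3 = -(-6 + 2*a*(5 + a))/3 = 2 - 2*a*(5 + a)/3)
b(-13, p) + d/461 = (2 - ⅔*(-13)*(5 - 13)) + (10*√2)/461 = (2 - ⅔*(-13)*(-8)) + (10*√2)*(1/461) = (2 - 208/3) + 10*√2/461 = -202/3 + 10*√2/461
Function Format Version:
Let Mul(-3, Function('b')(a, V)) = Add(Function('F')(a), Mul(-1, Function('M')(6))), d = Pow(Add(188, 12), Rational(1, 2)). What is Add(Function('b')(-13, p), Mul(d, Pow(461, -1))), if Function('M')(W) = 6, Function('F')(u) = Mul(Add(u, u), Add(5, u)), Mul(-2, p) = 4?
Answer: Add(Rational(-202, 3), Mul(Rational(10, 461), Pow(2, Rational(1, 2)))) ≈ -67.303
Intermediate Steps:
p = -2 (p = Mul(Rational(-1, 2), 4) = -2)
d = Mul(10, Pow(2, Rational(1, 2))) (d = Pow(200, Rational(1, 2)) = Mul(10, Pow(2, Rational(1, 2))) ≈ 14.142)
Function('F')(u) = Mul(2, u, Add(5, u)) (Function('F')(u) = Mul(Mul(2, u), Add(5, u)) = Mul(2, u, Add(5, u)))
Function('b')(a, V) = Add(2, Mul(Rational(-2, 3), a, Add(5, a))) (Function('b')(a, V) = Mul(Rational(-1, 3), Add(Mul(2, a, Add(5, a)), Mul(-1, 6))) = Mul(Rational(-1, 3), Add(Mul(2, a, Add(5, a)), -6)) = Mul(Rational(-1, 3), Add(-6, Mul(2, a, Add(5, a)))) = Add(2, Mul(Rational(-2, 3), a, Add(5, a))))
Add(Function('b')(-13, p), Mul(d, Pow(461, -1))) = Add(Add(2, Mul(Rational(-2, 3), -13, Add(5, -13))), Mul(Mul(10, Pow(2, Rational(1, 2))), Pow(461, -1))) = Add(Add(2, Mul(Rational(-2, 3), -13, -8)), Mul(Mul(10, Pow(2, Rational(1, 2))), Rational(1, 461))) = Add(Add(2, Rational(-208, 3)), Mul(Rational(10, 461), Pow(2, Rational(1, 2)))) = Add(Rational(-202, 3), Mul(Rational(10, 461), Pow(2, Rational(1, 2))))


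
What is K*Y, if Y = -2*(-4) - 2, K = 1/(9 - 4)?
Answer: 6/5 ≈ 1.2000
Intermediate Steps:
K = 1/5 ≈ 0.20000
Y = 6 (Y = 8 - 2 = 6)
K*Y = (1/5)*6 = 6/5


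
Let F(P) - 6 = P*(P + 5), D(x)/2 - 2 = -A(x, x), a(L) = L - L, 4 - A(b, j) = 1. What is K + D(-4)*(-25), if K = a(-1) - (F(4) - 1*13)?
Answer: 21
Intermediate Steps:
A(b, j) = 3 (A(b, j) = 4 - 1*1 = 4 - 1 = 3)
a(L) = 0
D(x) = -2 (D(x) = 4 + 2*(-1*3) = 4 + 2*(-3) = 4 - 6 = -2)
F(P) = 6 + P*(5 + P) (F(P) = 6 + P*(P + 5) = 6 + P*(5 + P))
K = -29 (K = 0 - ((6 + 4**2 + 5*4) - 1*13) = 0 - ((6 + 16 + 20) - 13) = 0 - (42 - 13) = 0 - 1*29 = 0 - 29 = -29)
K + D(-4)*(-25) = -29 - 2*(-25) = -29 + 50 = 21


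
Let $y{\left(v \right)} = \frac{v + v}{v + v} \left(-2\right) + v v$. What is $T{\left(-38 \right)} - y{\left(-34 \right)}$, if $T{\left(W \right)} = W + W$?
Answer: $-1230$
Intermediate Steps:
$T{\left(W \right)} = 2 W$
$y{\left(v \right)} = -2 + v^{2}$ ($y{\left(v \right)} = \frac{2 v}{2 v} \left(-2\right) + v^{2} = 2 v \frac{1}{2 v} \left(-2\right) + v^{2} = 1 \left(-2\right) + v^{2} = -2 + v^{2}$)
$T{\left(-38 \right)} - y{\left(-34 \right)} = 2 \left(-38\right) - \left(-2 + \left(-34\right)^{2}\right) = -76 - \left(-2 + 1156\right) = -76 - 1154 = -1230$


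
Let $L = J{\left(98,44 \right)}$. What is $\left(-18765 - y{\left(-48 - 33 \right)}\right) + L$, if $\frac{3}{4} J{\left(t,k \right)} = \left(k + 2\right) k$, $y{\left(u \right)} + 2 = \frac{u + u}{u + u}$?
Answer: $- \frac{48196}{3} \approx -16065.0$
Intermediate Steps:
$y{\left(u \right)} = -1$ ($y{\left(u \right)} = -2 + \frac{u + u}{u + u} = -2 + \frac{2 u}{2 u} = -2 + 2 u \frac{1}{2 u} = -2 + 1 = -1$)
$J{\left(t,k \right)} = \frac{4 k \left(2 + k\right)}{3}$ ($J{\left(t,k \right)} = \frac{4 \left(k + 2\right) k}{3} = \frac{4 \left(2 + k\right) k}{3} = \frac{4 k \left(2 + k\right)}{3}$)
$L = \frac{8096}{3}$ ($L = \frac{4}{3} \cdot 44 \left(2 + 44\right) = \frac{4}{3} \cdot 44 \cdot 46 = \frac{8096}{3} \approx 2698.7$)
$\left(-18765 - y{\left(-48 - 33 \right)}\right) + L = \left(-18765 - -1\right) + \frac{8096}{3} = \left(-18765 + 1\right) + \frac{8096}{3} = -18764 + \frac{8096}{3} = - \frac{48196}{3}$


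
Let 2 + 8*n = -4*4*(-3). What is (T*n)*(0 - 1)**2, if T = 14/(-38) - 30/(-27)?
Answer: 2921/684 ≈ 4.2705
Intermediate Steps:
T = 127/171 (T = 14*(-1/38) - 30*(-1/27) = -7/19 + 10/9 = 127/171 ≈ 0.74269)
n = 23/4 (n = -1/4 + (-4*4*(-3))/8 = -1/4 + (-16*(-3))/8 = -1/4 + (1/8)*48 = -1/4 + 6 = 23/4 ≈ 5.7500)
(T*n)*(0 - 1)**2 = ((127/171)*(23/4))*(0 - 1)**2 = (2921/684)*(-1)**2 = (2921/684)*1 = 2921/684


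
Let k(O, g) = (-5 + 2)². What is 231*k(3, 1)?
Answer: 2079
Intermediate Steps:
k(O, g) = 9 (k(O, g) = (-3)² = 9)
231*k(3, 1) = 231*9 = 2079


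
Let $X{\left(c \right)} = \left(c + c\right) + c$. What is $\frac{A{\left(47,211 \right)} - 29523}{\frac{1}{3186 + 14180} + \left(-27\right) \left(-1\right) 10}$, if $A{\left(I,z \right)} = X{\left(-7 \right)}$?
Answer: $- \frac{513061104}{4688821} \approx -109.42$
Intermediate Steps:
$X{\left(c \right)} = 3 c$ ($X{\left(c \right)} = 2 c + c = 3 c$)
$A{\left(I,z \right)} = -21$ ($A{\left(I,z \right)} = 3 \left(-7\right) = -21$)
$\frac{A{\left(47,211 \right)} - 29523}{\frac{1}{3186 + 14180} + \left(-27\right) \left(-1\right) 10} = \frac{-21 - 29523}{\frac{1}{3186 + 14180} + \left(-27\right) \left(-1\right) 10} = \frac{-21 - 29523}{\frac{1}{17366} + 27 \cdot 10} = \frac{-21 - 29523}{\frac{1}{17366} + 270} = - \frac{29544}{\frac{4688821}{17366}} = \left(-29544\right) \frac{17366}{4688821} = - \frac{513061104}{4688821}$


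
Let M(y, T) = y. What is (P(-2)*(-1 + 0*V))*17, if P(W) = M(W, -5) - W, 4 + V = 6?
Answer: 0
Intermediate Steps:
V = 2 (V = -4 + 6 = 2)
P(W) = 0 (P(W) = W - W = 0)
(P(-2)*(-1 + 0*V))*17 = (0*(-1 + 0*2))*17 = (0*(-1 + 0))*17 = (0*(-1))*17 = 0*17 = 0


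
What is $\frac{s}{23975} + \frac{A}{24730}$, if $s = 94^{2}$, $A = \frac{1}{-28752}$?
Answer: $\frac{1256544510917}{3409422223200} \approx 0.36855$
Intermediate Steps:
$A = - \frac{1}{28752} \approx -3.478 \cdot 10^{-5}$
$s = 8836$
$\frac{s}{23975} + \frac{A}{24730} = \frac{8836}{23975} - \frac{1}{28752 \cdot 24730} = 8836 \cdot \frac{1}{23975} - \frac{1}{711036960} = \frac{8836}{23975} - \frac{1}{711036960} = \frac{1256544510917}{3409422223200}$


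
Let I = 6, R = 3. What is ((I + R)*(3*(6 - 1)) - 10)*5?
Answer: 625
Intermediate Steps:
((I + R)*(3*(6 - 1)) - 10)*5 = ((6 + 3)*(3*(6 - 1)) - 10)*5 = (9*(3*5) - 10)*5 = (9*15 - 10)*5 = (135 - 10)*5 = 125*5 = 625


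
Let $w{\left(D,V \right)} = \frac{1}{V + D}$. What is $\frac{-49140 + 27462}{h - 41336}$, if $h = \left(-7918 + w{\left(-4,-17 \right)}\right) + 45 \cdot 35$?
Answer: $\frac{227619}{500630} \approx 0.45467$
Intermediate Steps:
$w{\left(D,V \right)} = \frac{1}{D + V}$
$h = - \frac{133204}{21}$ ($h = \left(-7918 + \frac{1}{-4 - 17}\right) + 45 \cdot 35 = \left(-7918 + \frac{1}{-21}\right) + 1575 = \left(-7918 - \frac{1}{21}\right) + 1575 = - \frac{166279}{21} + 1575 = - \frac{133204}{21} \approx -6343.0$)
$\frac{-49140 + 27462}{h - 41336} = \frac{-49140 + 27462}{- \frac{133204}{21} - 41336} = - \frac{21678}{- \frac{1001260}{21}} = \left(-21678\right) \left(- \frac{21}{1001260}\right) = \frac{227619}{500630}$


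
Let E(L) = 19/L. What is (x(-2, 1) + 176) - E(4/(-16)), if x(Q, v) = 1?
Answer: 253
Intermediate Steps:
(x(-2, 1) + 176) - E(4/(-16)) = (1 + 176) - 19/(4/(-16)) = 177 - 19/(4*(-1/16)) = 177 - 19/(-1/4) = 177 - 19*(-4) = 177 - 1*(-76) = 177 + 76 = 253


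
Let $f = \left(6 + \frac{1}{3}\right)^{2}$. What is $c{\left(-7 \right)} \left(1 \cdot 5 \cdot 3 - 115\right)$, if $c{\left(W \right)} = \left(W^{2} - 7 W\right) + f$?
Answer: $- \frac{124300}{9} \approx -13811.0$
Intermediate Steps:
$f = \frac{361}{9}$ ($f = \left(6 + \frac{1}{3}\right)^{2} = \left(\frac{19}{3}\right)^{2} = \frac{361}{9} \approx 40.111$)
$c{\left(W \right)} = \frac{361}{9} + W^{2} - 7 W$ ($c{\left(W \right)} = \left(W^{2} - 7 W\right) + \frac{361}{9} = \frac{361}{9} + W^{2} - 7 W$)
$c{\left(-7 \right)} \left(1 \cdot 5 \cdot 3 - 115\right) = \left(\frac{361}{9} + \left(-7\right)^{2} - -49\right) \left(1 \cdot 5 \cdot 3 - 115\right) = \left(\frac{361}{9} + 49 + 49\right) \left(5 \cdot 3 - 115\right) = \frac{1243 \left(15 - 115\right)}{9} = \frac{1243}{9} \left(-100\right) = - \frac{124300}{9}$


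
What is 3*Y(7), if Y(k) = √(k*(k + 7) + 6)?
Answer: 6*√26 ≈ 30.594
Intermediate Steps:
Y(k) = √(6 + k*(7 + k)) (Y(k) = √(k*(7 + k) + 6) = √(6 + k*(7 + k)))
3*Y(7) = 3*√(6 + 7² + 7*7) = 3*√(6 + 49 + 49) = 3*√104 = 3*(2*√26) = 6*√26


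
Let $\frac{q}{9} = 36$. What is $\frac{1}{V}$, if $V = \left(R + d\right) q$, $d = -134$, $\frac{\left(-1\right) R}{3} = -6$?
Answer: $- \frac{1}{37584} \approx -2.6607 \cdot 10^{-5}$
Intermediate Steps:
$R = 18$ ($R = \left(-3\right) \left(-6\right) = 18$)
$q = 324$ ($q = 9 \cdot 36 = 324$)
$V = -37584$ ($V = \left(18 - 134\right) 324 = \left(-116\right) 324 = -37584$)
$\frac{1}{V} = \frac{1}{-37584} = - \frac{1}{37584}$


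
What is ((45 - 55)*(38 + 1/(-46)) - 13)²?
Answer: 81613156/529 ≈ 1.5428e+5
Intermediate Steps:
((45 - 55)*(38 + 1/(-46)) - 13)² = (-10*(38 - 1/46) - 13)² = (-10*1747/46 - 13)² = (-8735/23 - 13)² = (-9034/23)² = 81613156/529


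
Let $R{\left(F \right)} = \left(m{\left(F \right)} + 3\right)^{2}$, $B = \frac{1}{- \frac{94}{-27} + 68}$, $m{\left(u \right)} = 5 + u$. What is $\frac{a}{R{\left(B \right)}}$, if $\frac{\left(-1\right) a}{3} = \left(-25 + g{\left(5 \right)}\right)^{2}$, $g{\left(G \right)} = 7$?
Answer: $- \frac{3620602800}{239228089} \approx -15.135$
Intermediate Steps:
$B = \frac{27}{1930}$ ($B = \frac{1}{\left(-94\right) \left(- \frac{1}{27}\right) + 68} = \frac{1}{\frac{94}{27} + 68} = \frac{1}{\frac{1930}{27}} = \frac{27}{1930} \approx 0.01399$)
$R{\left(F \right)} = \left(8 + F\right)^{2}$ ($R{\left(F \right)} = \left(\left(5 + F\right) + 3\right)^{2} = \left(8 + F\right)^{2}$)
$a = -972$ ($a = - 3 \left(-25 + 7\right)^{2} = - 3 \left(-18\right)^{2} = \left(-3\right) 324 = -972$)
$\frac{a}{R{\left(B \right)}} = - \frac{972}{\left(8 + \frac{27}{1930}\right)^{2}} = - \frac{972}{\left(\frac{15467}{1930}\right)^{2}} = - \frac{972}{\frac{239228089}{3724900}} = \left(-972\right) \frac{3724900}{239228089} = - \frac{3620602800}{239228089}$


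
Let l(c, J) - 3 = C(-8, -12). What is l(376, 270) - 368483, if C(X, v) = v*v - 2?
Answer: -368338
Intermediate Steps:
C(X, v) = -2 + v² (C(X, v) = v² - 2 = -2 + v²)
l(c, J) = 145 (l(c, J) = 3 + (-2 + (-12)²) = 3 + (-2 + 144) = 3 + 142 = 145)
l(376, 270) - 368483 = 145 - 368483 = -368338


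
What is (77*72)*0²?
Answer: 0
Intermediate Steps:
(77*72)*0² = 5544*0 = 0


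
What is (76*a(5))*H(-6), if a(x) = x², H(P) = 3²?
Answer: 17100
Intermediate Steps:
H(P) = 9
(76*a(5))*H(-6) = (76*5²)*9 = (76*25)*9 = 1900*9 = 17100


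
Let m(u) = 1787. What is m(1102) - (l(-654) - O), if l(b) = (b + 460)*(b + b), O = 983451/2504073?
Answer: -210312589998/834691 ≈ -2.5196e+5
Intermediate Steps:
O = 327817/834691 (O = 983451*(1/2504073) = 327817/834691 ≈ 0.39274)
l(b) = 2*b*(460 + b) (l(b) = (460 + b)*(2*b) = 2*b*(460 + b))
m(1102) - (l(-654) - O) = 1787 - (2*(-654)*(460 - 654) - 1*327817/834691) = 1787 - (2*(-654)*(-194) - 327817/834691) = 1787 - (253752 - 327817/834691) = 1787 - 1*211804182815/834691 = 1787 - 211804182815/834691 = -210312589998/834691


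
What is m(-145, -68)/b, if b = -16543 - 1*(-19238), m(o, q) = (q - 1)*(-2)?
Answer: 138/2695 ≈ 0.051206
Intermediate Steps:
m(o, q) = 2 - 2*q (m(o, q) = (-1 + q)*(-2) = 2 - 2*q)
b = 2695 (b = -16543 + 19238 = 2695)
m(-145, -68)/b = (2 - 2*(-68))/2695 = (2 + 136)*(1/2695) = 138*(1/2695) = 138/2695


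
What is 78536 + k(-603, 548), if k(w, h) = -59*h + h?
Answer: 46752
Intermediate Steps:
k(w, h) = -58*h
78536 + k(-603, 548) = 78536 - 58*548 = 78536 - 31784 = 46752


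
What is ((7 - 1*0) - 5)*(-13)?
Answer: -26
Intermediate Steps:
((7 - 1*0) - 5)*(-13) = ((7 + 0) - 5)*(-13) = (7 - 5)*(-13) = 2*(-13) = -26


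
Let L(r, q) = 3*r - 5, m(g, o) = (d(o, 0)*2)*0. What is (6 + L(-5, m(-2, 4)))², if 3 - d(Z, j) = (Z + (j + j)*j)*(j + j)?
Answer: 196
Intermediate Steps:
d(Z, j) = 3 - 2*j*(Z + 2*j²) (d(Z, j) = 3 - (Z + (j + j)*j)*(j + j) = 3 - (Z + (2*j)*j)*2*j = 3 - (Z + 2*j²)*2*j = 3 - 2*j*(Z + 2*j²))
m(g, o) = 0 (m(g, o) = ((3 - 4*0³ - 2*o*0)*2)*0 = ((3 - 4*0 + 0)*2)*0 = ((3 + 0 + 0)*2)*0 = (3*2)*0 = 6*0 = 0)
L(r, q) = -5 + 3*r
(6 + L(-5, m(-2, 4)))² = (6 + (-5 + 3*(-5)))² = (6 + (-5 - 15))² = (6 - 20)² = (-14)² = 196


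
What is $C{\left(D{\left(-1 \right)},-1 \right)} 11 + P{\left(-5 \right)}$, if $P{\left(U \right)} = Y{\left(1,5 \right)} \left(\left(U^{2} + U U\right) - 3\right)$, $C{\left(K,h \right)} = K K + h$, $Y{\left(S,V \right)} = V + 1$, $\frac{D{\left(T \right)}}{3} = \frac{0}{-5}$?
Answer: $271$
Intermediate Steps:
$D{\left(T \right)} = 0$ ($D{\left(T \right)} = 3 \frac{0}{-5} = 3 \cdot 0 \left(- \frac{1}{5}\right) = 3 \cdot 0 = 0$)
$Y{\left(S,V \right)} = 1 + V$
$C{\left(K,h \right)} = h + K^{2}$ ($C{\left(K,h \right)} = K^{2} + h = h + K^{2}$)
$P{\left(U \right)} = -18 + 12 U^{2}$ ($P{\left(U \right)} = \left(1 + 5\right) \left(\left(U^{2} + U U\right) - 3\right) = 6 \left(\left(U^{2} + U^{2}\right) - 3\right) = 6 \left(2 U^{2} - 3\right) = 6 \left(-3 + 2 U^{2}\right) = -18 + 12 U^{2}$)
$C{\left(D{\left(-1 \right)},-1 \right)} 11 + P{\left(-5 \right)} = \left(-1 + 0^{2}\right) 11 - \left(18 - 12 \left(-5\right)^{2}\right) = \left(-1 + 0\right) 11 + \left(-18 + 12 \cdot 25\right) = \left(-1\right) 11 + \left(-18 + 300\right) = -11 + 282 = 271$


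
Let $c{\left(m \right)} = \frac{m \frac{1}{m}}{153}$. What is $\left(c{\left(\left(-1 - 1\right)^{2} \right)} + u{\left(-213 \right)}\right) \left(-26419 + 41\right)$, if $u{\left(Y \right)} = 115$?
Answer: $- \frac{464147288}{153} \approx -3.0336 \cdot 10^{6}$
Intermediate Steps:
$c{\left(m \right)} = \frac{1}{153}$ ($c{\left(m \right)} = 1 \cdot \frac{1}{153} = \frac{1}{153}$)
$\left(c{\left(\left(-1 - 1\right)^{2} \right)} + u{\left(-213 \right)}\right) \left(-26419 + 41\right) = \left(\frac{1}{153} + 115\right) \left(-26419 + 41\right) = \frac{17596}{153} \left(-26378\right) = - \frac{464147288}{153}$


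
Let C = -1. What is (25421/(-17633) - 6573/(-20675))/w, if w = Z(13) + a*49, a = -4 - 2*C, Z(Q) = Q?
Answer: 37243406/2817072125 ≈ 0.013221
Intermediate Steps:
a = -2 (a = -4 - 2*(-1) = -4 + 2 = -2)
w = -85 (w = 13 - 2*49 = 13 - 98 = -85)
(25421/(-17633) - 6573/(-20675))/w = (25421/(-17633) - 6573/(-20675))/(-85) = (25421*(-1/17633) - 6573*(-1/20675))*(-1/85) = (-2311/1603 + 6573/20675)*(-1/85) = -37243406/33142025*(-1/85) = 37243406/2817072125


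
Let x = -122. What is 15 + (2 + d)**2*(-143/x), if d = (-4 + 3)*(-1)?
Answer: 3117/122 ≈ 25.549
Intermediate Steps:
d = 1 (d = -1*(-1) = 1)
15 + (2 + d)**2*(-143/x) = 15 + (2 + 1)**2*(-143/(-122)) = 15 + 3**2*(-143*(-1/122)) = 15 + 9*(143/122) = 15 + 1287/122 = 3117/122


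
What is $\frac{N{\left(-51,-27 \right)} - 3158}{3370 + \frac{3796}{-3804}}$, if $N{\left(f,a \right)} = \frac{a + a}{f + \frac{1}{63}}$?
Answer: $- \frac{4821614697}{5145497126} \approx -0.93706$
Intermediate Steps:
$N{\left(f,a \right)} = \frac{2 a}{\frac{1}{63} + f}$ ($N{\left(f,a \right)} = \frac{2 a}{f + \frac{1}{63}} = \frac{2 a}{\frac{1}{63} + f}$)
$\frac{N{\left(-51,-27 \right)} - 3158}{3370 + \frac{3796}{-3804}} = \frac{126 \left(-27\right) \frac{1}{1 + 63 \left(-51\right)} - 3158}{3370 + \frac{3796}{-3804}} = \frac{126 \left(-27\right) \frac{1}{1 - 3213} - 3158}{3370 + 3796 \left(- \frac{1}{3804}\right)} = \frac{126 \left(-27\right) \frac{1}{-3212} - 3158}{3370 - \frac{949}{951}} = \frac{126 \left(-27\right) \left(- \frac{1}{3212}\right) - 3158}{\frac{3203921}{951}} = \left(\frac{1701}{1606} - 3158\right) \frac{951}{3203921} = \left(- \frac{5070047}{1606}\right) \frac{951}{3203921} = - \frac{4821614697}{5145497126}$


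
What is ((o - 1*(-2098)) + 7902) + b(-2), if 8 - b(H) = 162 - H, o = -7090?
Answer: 2754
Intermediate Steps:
b(H) = -154 + H (b(H) = 8 - (162 - H) = 8 + (-162 + H) = -154 + H)
((o - 1*(-2098)) + 7902) + b(-2) = ((-7090 - 1*(-2098)) + 7902) + (-154 - 2) = ((-7090 + 2098) + 7902) - 156 = (-4992 + 7902) - 156 = 2910 - 156 = 2754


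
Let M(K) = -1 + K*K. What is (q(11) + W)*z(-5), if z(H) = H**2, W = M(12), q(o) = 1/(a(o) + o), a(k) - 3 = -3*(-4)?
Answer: 92975/26 ≈ 3576.0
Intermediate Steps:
a(k) = 15 (a(k) = 3 - 3*(-4) = 3 + 12 = 15)
q(o) = 1/(15 + o)
M(K) = -1 + K**2
W = 143 (W = -1 + 12**2 = -1 + 144 = 143)
(q(11) + W)*z(-5) = (1/(15 + 11) + 143)*(-5)**2 = (1/26 + 143)*25 = (3719/26)*25 = 92975/26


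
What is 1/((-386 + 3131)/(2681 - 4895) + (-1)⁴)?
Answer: -246/59 ≈ -4.1695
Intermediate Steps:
1/((-386 + 3131)/(2681 - 4895) + (-1)⁴) = 1/(2745/(-2214) + 1) = 1/(2745*(-1/2214) + 1) = 1/(-305/246 + 1) = 1/(-59/246) = -246/59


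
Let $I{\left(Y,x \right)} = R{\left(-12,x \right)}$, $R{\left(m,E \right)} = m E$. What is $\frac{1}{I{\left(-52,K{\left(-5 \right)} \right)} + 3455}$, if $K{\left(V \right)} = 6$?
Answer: $\frac{1}{3383} \approx 0.0002956$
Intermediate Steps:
$R{\left(m,E \right)} = E m$
$I{\left(Y,x \right)} = - 12 x$ ($I{\left(Y,x \right)} = x \left(-12\right) = - 12 x$)
$\frac{1}{I{\left(-52,K{\left(-5 \right)} \right)} + 3455} = \frac{1}{\left(-12\right) 6 + 3455} = \frac{1}{-72 + 3455} = \frac{1}{3383}$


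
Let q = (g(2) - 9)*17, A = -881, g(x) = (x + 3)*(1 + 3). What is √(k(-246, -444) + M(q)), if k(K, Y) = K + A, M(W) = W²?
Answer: √33842 ≈ 183.96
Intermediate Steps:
g(x) = 12 + 4*x (g(x) = (3 + x)*4 = 12 + 4*x)
q = 187 (q = ((12 + 4*2) - 9)*17 = ((12 + 8) - 9)*17 = (20 - 9)*17 = 11*17 = 187)
k(K, Y) = -881 + K (k(K, Y) = K - 881 = -881 + K)
√(k(-246, -444) + M(q)) = √((-881 - 246) + 187²) = √(-1127 + 34969) = √33842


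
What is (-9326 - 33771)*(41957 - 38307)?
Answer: -157304050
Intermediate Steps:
(-9326 - 33771)*(41957 - 38307) = -43097*3650 = -157304050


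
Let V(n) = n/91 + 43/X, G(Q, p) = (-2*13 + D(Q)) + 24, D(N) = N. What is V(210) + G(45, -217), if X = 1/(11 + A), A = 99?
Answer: 62079/13 ≈ 4775.3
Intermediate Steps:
X = 1/110 (X = 1/(11 + 99) = 1/110 ≈ 0.0090909)
G(Q, p) = -2 + Q (G(Q, p) = (-2*13 + Q) + 24 = (-26 + Q) + 24 = -2 + Q)
V(n) = 4730 + n/91 (V(n) = n/91 + 43/(1/110) = n*(1/91) + 43*110 = n/91 + 4730 = 4730 + n/91)
V(210) + G(45, -217) = (4730 + (1/91)*210) + (-2 + 45) = (4730 + 30/13) + 43 = 61520/13 + 43 = 62079/13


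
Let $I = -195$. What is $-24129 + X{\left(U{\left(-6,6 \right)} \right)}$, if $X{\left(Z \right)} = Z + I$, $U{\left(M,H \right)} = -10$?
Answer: $-24334$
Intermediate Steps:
$X{\left(Z \right)} = -195 + Z$ ($X{\left(Z \right)} = Z - 195 = -195 + Z$)
$-24129 + X{\left(U{\left(-6,6 \right)} \right)} = -24129 - 205 = -24334$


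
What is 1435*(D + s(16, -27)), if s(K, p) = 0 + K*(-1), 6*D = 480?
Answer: 91840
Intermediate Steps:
D = 80 (D = (⅙)*480 = 80)
s(K, p) = -K (s(K, p) = 0 - K = -K)
1435*(D + s(16, -27)) = 1435*(80 - 1*16) = 1435*(80 - 16) = 1435*64 = 91840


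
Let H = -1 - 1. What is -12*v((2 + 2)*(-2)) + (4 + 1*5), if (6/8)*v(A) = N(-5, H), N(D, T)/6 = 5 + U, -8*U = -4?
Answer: -519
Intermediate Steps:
U = ½ (U = -⅛*(-4) = ½ ≈ 0.50000)
H = -2
N(D, T) = 33 (N(D, T) = 6*(5 + ½) = 6*(11/2) = 33)
v(A) = 44 (v(A) = (4/3)*33 = 44)
-12*v((2 + 2)*(-2)) + (4 + 1*5) = -12*44 + (4 + 1*5) = -528 + (4 + 5) = -528 + 9 = -519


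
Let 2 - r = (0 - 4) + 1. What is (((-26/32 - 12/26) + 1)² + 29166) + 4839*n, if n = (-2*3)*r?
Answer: -5018793807/43264 ≈ -1.1600e+5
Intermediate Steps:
r = 5 (r = 2 - ((0 - 4) + 1) = 2 - (-4 + 1) = 2 - 1*(-3) = 2 + 3 = 5)
n = -30 (n = -2*3*5 = -6*5 = -30)
(((-26/32 - 12/26) + 1)² + 29166) + 4839*n = (((-26/32 - 12/26) + 1)² + 29166) + 4839*(-30) = (((-26*1/32 - 12*1/26) + 1)² + 29166) - 145170 = (((-13/16 - 6/13) + 1)² + 29166) - 145170 = ((-265/208 + 1)² + 29166) - 145170 = ((-57/208)² + 29166) - 145170 = (3249/43264 + 29166) - 145170 = 1261841073/43264 - 145170 = -5018793807/43264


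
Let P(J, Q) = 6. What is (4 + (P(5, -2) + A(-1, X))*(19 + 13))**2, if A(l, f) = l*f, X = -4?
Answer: 104976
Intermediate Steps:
A(l, f) = f*l
(4 + (P(5, -2) + A(-1, X))*(19 + 13))**2 = (4 + (6 - 4*(-1))*(19 + 13))**2 = (4 + (6 + 4)*32)**2 = (4 + 10*32)**2 = (4 + 320)**2 = 324**2 = 104976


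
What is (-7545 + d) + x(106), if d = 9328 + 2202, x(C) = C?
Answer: 4091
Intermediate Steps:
d = 11530
(-7545 + d) + x(106) = (-7545 + 11530) + 106 = 3985 + 106 = 4091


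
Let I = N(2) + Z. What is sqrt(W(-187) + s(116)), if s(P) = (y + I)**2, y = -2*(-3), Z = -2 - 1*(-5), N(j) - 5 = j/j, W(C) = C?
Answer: sqrt(38) ≈ 6.1644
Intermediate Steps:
N(j) = 6 (N(j) = 5 + j/j = 5 + 1 = 6)
Z = 3 (Z = -2 + 5 = 3)
y = 6
I = 9 (I = 6 + 3 = 9)
s(P) = 225 (s(P) = (6 + 9)**2 = 15**2 = 225)
sqrt(W(-187) + s(116)) = sqrt(-187 + 225) = sqrt(38)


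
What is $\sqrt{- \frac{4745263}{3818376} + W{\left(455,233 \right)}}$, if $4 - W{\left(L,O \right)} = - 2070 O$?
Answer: $\frac{\sqrt{195336603417054866}}{636396} \approx 694.49$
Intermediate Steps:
$W{\left(L,O \right)} = 4 + 2070 O$ ($W{\left(L,O \right)} = 4 - - 2070 O = 4 + 2070 O$)
$\sqrt{- \frac{4745263}{3818376} + W{\left(455,233 \right)}} = \sqrt{- \frac{4745263}{3818376} + \left(4 + 2070 \cdot 233\right)} = \sqrt{\left(-4745263\right) \frac{1}{3818376} + \left(4 + 482310\right)} = \sqrt{- \frac{4745263}{3818376} + 482314} = \sqrt{\frac{1841651456801}{3818376}} = \frac{\sqrt{195336603417054866}}{636396}$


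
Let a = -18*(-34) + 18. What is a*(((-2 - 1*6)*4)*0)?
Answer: 0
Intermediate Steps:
a = 630 (a = 612 + 18 = 630)
a*(((-2 - 1*6)*4)*0) = 630*(((-2 - 1*6)*4)*0) = 630*(((-2 - 6)*4)*0) = 630*(-8*4*0) = 630*(-32*0) = 630*0 = 0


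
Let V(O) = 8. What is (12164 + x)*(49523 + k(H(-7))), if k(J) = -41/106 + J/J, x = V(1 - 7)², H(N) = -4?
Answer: 32095461342/53 ≈ 6.0558e+8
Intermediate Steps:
x = 64 (x = 8² = 64)
k(J) = 65/106 (k(J) = -41*1/106 + 1 = -41/106 + 1 = 65/106)
(12164 + x)*(49523 + k(H(-7))) = (12164 + 64)*(49523 + 65/106) = 12228*(5249503/106) = 32095461342/53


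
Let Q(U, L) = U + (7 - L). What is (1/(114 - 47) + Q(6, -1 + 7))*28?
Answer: 13160/67 ≈ 196.42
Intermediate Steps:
Q(U, L) = 7 + U - L
(1/(114 - 47) + Q(6, -1 + 7))*28 = (1/(114 - 47) + (7 + 6 - (-1 + 7)))*28 = (1/67 + (7 + 6 - 1*6))*28 = (1/67 + (7 + 6 - 6))*28 = (1/67 + 7)*28 = (470/67)*28 = 13160/67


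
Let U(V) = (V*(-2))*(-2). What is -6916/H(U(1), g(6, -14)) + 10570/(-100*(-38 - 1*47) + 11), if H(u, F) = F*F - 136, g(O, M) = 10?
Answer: 4936883/25533 ≈ 193.35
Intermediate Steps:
U(V) = 4*V (U(V) = -2*V*(-2) = 4*V)
H(u, F) = -136 + F² (H(u, F) = F² - 136 = -136 + F²)
-6916/H(U(1), g(6, -14)) + 10570/(-100*(-38 - 1*47) + 11) = -6916/(-136 + 10²) + 10570/(-100*(-38 - 1*47) + 11) = -6916/(-136 + 100) + 10570/(-100*(-38 - 47) + 11) = -6916/(-36) + 10570/(-100*(-85) + 11) = -6916*(-1/36) + 10570/(8500 + 11) = 1729/9 + 10570/8511 = 4936883/25533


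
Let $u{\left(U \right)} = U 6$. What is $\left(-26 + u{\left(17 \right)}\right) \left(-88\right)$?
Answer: $-6688$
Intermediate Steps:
$u{\left(U \right)} = 6 U$
$\left(-26 + u{\left(17 \right)}\right) \left(-88\right) = \left(-26 + 6 \cdot 17\right) \left(-88\right) = \left(-26 + 102\right) \left(-88\right) = 76 \left(-88\right) = -6688$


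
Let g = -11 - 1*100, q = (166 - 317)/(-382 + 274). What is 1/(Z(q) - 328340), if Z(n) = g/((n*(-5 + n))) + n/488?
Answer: -3095780256/1016400244305835 ≈ -3.0458e-6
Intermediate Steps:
q = 151/108 (q = -151/(-108) = -151*(-1/108) = 151/108 ≈ 1.3981)
g = -111 (g = -11 - 100 = -111)
Z(n) = n/488 - 111/(n*(-5 + n)) (Z(n) = -111*1/(n*(-5 + n)) + n/488 = -111/(n*(-5 + n)) + n*(1/488) = -111/(n*(-5 + n)) + n/488 = n/488 - 111/(n*(-5 + n)))
1/(Z(q) - 328340) = 1/((-54168 + (151/108)³ - 5*(151/108)²)/(488*(151/108)*(-5 + 151/108)) - 328340) = 1/((1/488)*(108/151)*(-54168 + 3442951/1259712 - 5*22801/11664)/(-389/108) - 328340) = 1/((1/488)*(108/151)*(-108/389)*(-54168 + 3442951/1259712 - 114005/11664) - 328340) = 1/((1/488)*(108/151)*(-108/389)*(-68244949205/1259712) - 328340) = 1/(68244949205/3095780256 - 328340) = 1/(-1016400244305835/3095780256) = -3095780256/1016400244305835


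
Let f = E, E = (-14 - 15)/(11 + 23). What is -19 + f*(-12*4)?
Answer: 373/17 ≈ 21.941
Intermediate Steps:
E = -29/34 ≈ -0.85294
f = -29/34 ≈ -0.85294
-19 + f*(-12*4) = -19 - (-29)*6*4/17 = -19 - (-29)*24/17 = -19 - 29/34*(-48) = -19 + 696/17 = 373/17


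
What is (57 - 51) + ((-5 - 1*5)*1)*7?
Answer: -64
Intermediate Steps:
(57 - 51) + ((-5 - 1*5)*1)*7 = 6 + ((-5 - 5)*1)*7 = 6 - 10*1*7 = 6 - 10*7 = 6 - 70 = -64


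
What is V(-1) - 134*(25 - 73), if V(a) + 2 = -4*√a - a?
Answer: 6431 - 4*I ≈ 6431.0 - 4.0*I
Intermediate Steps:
V(a) = -2 - a - 4*√a (V(a) = -2 + (-4*√a - a) = -2 + (-a - 4*√a) = -2 - a - 4*√a)
V(-1) - 134*(25 - 73) = (-2 - 1*(-1) - 4*I) - 134*(25 - 73) = (-2 + 1 - 4*I) - 134*(-48) = (-1 - 4*I) + 6432 = 6431 - 4*I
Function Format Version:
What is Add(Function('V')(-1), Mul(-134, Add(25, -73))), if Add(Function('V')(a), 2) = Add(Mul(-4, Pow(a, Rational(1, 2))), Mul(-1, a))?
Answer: Add(6431, Mul(-4, I)) ≈ Add(6431.0, Mul(-4.0000, I))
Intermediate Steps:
Function('V')(a) = Add(-2, Mul(-1, a), Mul(-4, Pow(a, Rational(1, 2)))) (Function('V')(a) = Add(-2, Add(Mul(-4, Pow(a, Rational(1, 2))), Mul(-1, a))) = Add(-2, Add(Mul(-1, a), Mul(-4, Pow(a, Rational(1, 2))))) = Add(-2, Mul(-1, a), Mul(-4, Pow(a, Rational(1, 2)))))
Add(Function('V')(-1), Mul(-134, Add(25, -73))) = Add(Add(-2, Mul(-1, -1), Mul(-4, Pow(-1, Rational(1, 2)))), Mul(-134, Add(25, -73))) = Add(Add(-2, 1, Mul(-4, I)), Mul(-134, -48)) = Add(Add(-1, Mul(-4, I)), 6432) = Add(6431, Mul(-4, I))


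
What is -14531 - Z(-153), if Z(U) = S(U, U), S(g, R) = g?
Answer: -14378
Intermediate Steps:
Z(U) = U
-14531 - Z(-153) = -14531 - 1*(-153) = -14531 + 153 = -14378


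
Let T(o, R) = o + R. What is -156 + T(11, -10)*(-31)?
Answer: -187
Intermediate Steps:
T(o, R) = R + o
-156 + T(11, -10)*(-31) = -156 + (-10 + 11)*(-31) = -156 + 1*(-31) = -156 - 31 = -187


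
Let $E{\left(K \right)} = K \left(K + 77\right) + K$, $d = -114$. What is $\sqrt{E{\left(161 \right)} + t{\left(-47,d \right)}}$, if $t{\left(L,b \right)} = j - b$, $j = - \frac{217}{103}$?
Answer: $\frac{\sqrt{409410786}}{103} \approx 196.45$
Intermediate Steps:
$j = - \frac{217}{103}$ ($j = \left(-217\right) \frac{1}{103} = - \frac{217}{103} \approx -2.1068$)
$E{\left(K \right)} = K + K \left(77 + K\right)$ ($E{\left(K \right)} = K \left(77 + K\right) + K = K + K \left(77 + K\right)$)
$t{\left(L,b \right)} = - \frac{217}{103} - b$
$\sqrt{E{\left(161 \right)} + t{\left(-47,d \right)}} = \sqrt{161 \left(78 + 161\right) - - \frac{11525}{103}} = \sqrt{161 \cdot 239 + \left(- \frac{217}{103} + 114\right)} = \sqrt{38479 + \frac{11525}{103}} = \sqrt{\frac{3974862}{103}} = \frac{\sqrt{409410786}}{103}$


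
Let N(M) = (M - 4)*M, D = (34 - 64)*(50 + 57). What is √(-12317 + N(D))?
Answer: √10304623 ≈ 3210.1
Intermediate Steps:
D = -3210 (D = -30*107 = -3210)
N(M) = M*(-4 + M) (N(M) = (-4 + M)*M = M*(-4 + M))
√(-12317 + N(D)) = √(-12317 - 3210*(-4 - 3210)) = √(-12317 - 3210*(-3214)) = √(-12317 + 10316940) = √10304623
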